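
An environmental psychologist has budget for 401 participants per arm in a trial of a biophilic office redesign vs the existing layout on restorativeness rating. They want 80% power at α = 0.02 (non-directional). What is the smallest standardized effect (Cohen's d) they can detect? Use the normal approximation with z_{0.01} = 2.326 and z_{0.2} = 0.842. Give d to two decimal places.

d_min ≈ 0.22

For two independent groups of n = 401 each: d_min = (z_{α/2} + z_β)·√(2/n).
z-sum = 2.326 + 0.842 = 3.168.
d_min = 3.168 × √(2/401) = 3.168 × 0.0706 = 0.224.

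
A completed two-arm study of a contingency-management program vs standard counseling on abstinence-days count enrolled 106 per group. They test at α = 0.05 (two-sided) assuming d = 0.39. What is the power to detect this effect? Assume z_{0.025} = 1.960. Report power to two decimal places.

power ≈ 0.81

For two equal groups, power = Φ(d·√(n/2) − z_{α/2}).
d·√(n/2) = 0.39 × √(106/2) = 0.39 × 7.280 = 2.839.
z_β = 2.839 − 1.960 = 0.879.
Power = Φ(0.879) = 0.810.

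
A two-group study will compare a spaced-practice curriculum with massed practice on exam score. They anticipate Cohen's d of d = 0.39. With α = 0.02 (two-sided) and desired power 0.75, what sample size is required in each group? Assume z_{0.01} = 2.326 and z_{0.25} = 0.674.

For two independent groups with equal n: n = 2·((z_{α/2} + z_β) / d)².
z_{α/2} + z_β = 2.326 + 0.674 = 3.000.
n = 2 × (3.000 / 0.39)² = 2 × 7.692² = 2 × 59.17 = 118.3.
Round up to the next whole participant.

n = 119 per group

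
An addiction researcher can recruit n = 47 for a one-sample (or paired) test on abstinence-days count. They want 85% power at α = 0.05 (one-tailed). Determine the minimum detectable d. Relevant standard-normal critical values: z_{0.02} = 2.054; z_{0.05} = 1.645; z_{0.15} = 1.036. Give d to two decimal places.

d_min ≈ 0.39

For a single sample (or paired design) of n = 47: d_min = (z_{α} + z_β)/√n.
z-sum = 1.645 + 1.036 = 2.681.
d_min = 2.681 / √47 = 2.681 / 6.856 = 0.391.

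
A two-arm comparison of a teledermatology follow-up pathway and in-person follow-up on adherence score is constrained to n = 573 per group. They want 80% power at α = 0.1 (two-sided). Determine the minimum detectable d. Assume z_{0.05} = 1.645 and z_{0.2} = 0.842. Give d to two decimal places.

d_min ≈ 0.15

For two independent groups of n = 573 each: d_min = (z_{α/2} + z_β)·√(2/n).
z-sum = 1.645 + 0.842 = 2.487.
d_min = 2.487 × √(2/573) = 2.487 × 0.0591 = 0.147.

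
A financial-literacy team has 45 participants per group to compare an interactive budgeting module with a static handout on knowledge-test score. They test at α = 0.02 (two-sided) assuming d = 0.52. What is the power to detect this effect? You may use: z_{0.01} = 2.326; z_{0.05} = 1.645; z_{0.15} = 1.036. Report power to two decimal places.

power ≈ 0.56

For two equal groups, power = Φ(d·√(n/2) − z_{α/2}).
d·√(n/2) = 0.52 × √(45/2) = 0.52 × 4.743 = 2.467.
z_β = 2.467 − 2.326 = 0.141.
Power = Φ(0.141) = 0.556.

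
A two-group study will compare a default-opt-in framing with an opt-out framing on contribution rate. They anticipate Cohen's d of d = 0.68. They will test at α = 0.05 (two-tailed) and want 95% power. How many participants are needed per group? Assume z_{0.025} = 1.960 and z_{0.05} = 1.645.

For two independent groups with equal n: n = 2·((z_{α/2} + z_β) / d)².
z_{α/2} + z_β = 1.960 + 1.645 = 3.605.
n = 2 × (3.605 / 0.68)² = 2 × 5.301² = 2 × 28.11 = 56.2.
Round up to the next whole participant.

n = 57 per group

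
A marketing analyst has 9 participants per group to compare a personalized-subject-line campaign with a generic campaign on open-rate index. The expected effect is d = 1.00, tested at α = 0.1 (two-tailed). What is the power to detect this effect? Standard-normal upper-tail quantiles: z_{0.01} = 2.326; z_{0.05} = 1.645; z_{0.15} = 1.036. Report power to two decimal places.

For two equal groups, power = Φ(d·√(n/2) − z_{α/2}).
d·√(n/2) = 1.00 × √(9/2) = 1.00 × 2.121 = 2.121.
z_β = 2.121 − 1.645 = 0.476.
Power = Φ(0.476) = 0.683.

power ≈ 0.68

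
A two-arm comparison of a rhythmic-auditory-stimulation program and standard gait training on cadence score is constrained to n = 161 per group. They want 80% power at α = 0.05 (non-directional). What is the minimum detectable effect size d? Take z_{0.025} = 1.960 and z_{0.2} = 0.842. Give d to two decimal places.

For two independent groups of n = 161 each: d_min = (z_{α/2} + z_β)·√(2/n).
z-sum = 1.960 + 0.842 = 2.802.
d_min = 2.802 × √(2/161) = 2.802 × 0.1115 = 0.312.

d_min ≈ 0.31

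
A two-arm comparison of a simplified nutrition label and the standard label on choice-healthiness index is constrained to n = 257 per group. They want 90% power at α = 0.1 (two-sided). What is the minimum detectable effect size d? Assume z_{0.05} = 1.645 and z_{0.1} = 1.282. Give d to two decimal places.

d_min ≈ 0.26

For two independent groups of n = 257 each: d_min = (z_{α/2} + z_β)·√(2/n).
z-sum = 1.645 + 1.282 = 2.927.
d_min = 2.927 × √(2/257) = 2.927 × 0.0882 = 0.258.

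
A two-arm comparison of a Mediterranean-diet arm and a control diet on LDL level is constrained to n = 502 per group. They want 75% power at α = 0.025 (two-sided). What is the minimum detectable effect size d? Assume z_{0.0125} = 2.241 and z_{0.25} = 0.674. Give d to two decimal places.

d_min ≈ 0.18

For two independent groups of n = 502 each: d_min = (z_{α/2} + z_β)·√(2/n).
z-sum = 2.241 + 0.674 = 2.915.
d_min = 2.915 × √(2/502) = 2.915 × 0.0631 = 0.184.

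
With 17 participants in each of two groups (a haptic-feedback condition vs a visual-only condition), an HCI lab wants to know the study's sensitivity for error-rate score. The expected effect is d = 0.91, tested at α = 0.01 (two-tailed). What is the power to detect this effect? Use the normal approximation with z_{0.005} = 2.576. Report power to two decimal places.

For two equal groups, power = Φ(d·√(n/2) − z_{α/2}).
d·√(n/2) = 0.91 × √(17/2) = 0.91 × 2.915 = 2.653.
z_β = 2.653 − 2.576 = 0.077.
Power = Φ(0.077) = 0.531.

power ≈ 0.53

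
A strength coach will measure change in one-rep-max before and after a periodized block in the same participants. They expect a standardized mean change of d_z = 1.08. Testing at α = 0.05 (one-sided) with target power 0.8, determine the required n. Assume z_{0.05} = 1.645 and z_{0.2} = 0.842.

For a paired (one-sample on differences) test: n = ((z_{α} + z_β) / d)².
z_{α} + z_β = 1.645 + 0.842 = 2.487.
n = (2.487 / 1.08)² = 2.303² = 5.30.
Round up.

n = 6 pairs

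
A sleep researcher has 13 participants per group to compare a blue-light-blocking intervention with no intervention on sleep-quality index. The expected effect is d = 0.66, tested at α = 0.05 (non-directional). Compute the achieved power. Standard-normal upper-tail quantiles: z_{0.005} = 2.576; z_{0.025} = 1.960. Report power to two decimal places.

For two equal groups, power = Φ(d·√(n/2) − z_{α/2}).
d·√(n/2) = 0.66 × √(13/2) = 0.66 × 2.550 = 1.683.
z_β = 1.683 − 1.960 = -0.277.
Power = Φ(-0.277) = 0.391.

power ≈ 0.39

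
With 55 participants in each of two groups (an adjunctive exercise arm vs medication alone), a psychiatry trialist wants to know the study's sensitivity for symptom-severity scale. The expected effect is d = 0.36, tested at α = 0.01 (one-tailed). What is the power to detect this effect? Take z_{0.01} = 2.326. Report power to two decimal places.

For two equal groups, power = Φ(d·√(n/2) − z_{α}).
d·√(n/2) = 0.36 × √(55/2) = 0.36 × 5.244 = 1.888.
z_β = 1.888 − 2.326 = -0.438.
Power = Φ(-0.438) = 0.331.

power ≈ 0.33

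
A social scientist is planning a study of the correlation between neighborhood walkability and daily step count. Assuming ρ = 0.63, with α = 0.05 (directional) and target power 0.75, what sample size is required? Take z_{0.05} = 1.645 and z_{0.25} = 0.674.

n = 13

Fisher's z: C = ½·ln((1+r)/(1−r)) = ½·ln(4.4054) = 0.7414.
n = ((z_{α} + z_β)/C)² + 3.
(1.645 + 0.674) / 0.7414 = 2.319 / 0.7414 = 3.128.
n = 3.128² + 3 = 9.78 + 3 = 12.8.
Round up.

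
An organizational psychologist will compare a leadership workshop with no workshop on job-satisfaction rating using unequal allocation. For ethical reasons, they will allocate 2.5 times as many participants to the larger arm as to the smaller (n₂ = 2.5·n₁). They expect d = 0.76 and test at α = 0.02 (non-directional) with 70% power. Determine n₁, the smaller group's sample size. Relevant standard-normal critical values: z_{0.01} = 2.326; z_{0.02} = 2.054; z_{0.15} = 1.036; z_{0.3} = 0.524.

n₁ = 20

With allocation ratio k = n₂/n₁ = 2.5, Var(x̄₁−x̄₂) = σ²(1/n₁ + 1/(k·n₁)) = σ²·(k+1)/(k·n₁).
So n₁ = (1 + 1/k)·((z_{α/2} + z_β)/d)² = 1.400 × (2.850/0.76)².
n₁ = 1.400 × 14.06 = 19.7.
Round up: n₁ = 20, giving n₂ = 2.5 × 20 = 50.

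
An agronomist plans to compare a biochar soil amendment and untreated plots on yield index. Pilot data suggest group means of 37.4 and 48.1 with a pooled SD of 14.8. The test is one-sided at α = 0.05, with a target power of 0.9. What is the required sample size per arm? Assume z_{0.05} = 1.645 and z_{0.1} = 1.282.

n = 33 per group

Cohen's d = |M₁ − M₂| / SD_pooled = |37.4 − 48.1| / 14.8 = 10.7 / 14.8 = 0.723.
For two independent groups with equal n: n = 2·((z_{α} + z_β) / d)².
z_{α} + z_β = 1.645 + 1.282 = 2.927.
n = 2 × (2.927 / 0.723)² = 2 × 4.048² = 2 × 16.39 = 32.8.
Round up to the next whole participant.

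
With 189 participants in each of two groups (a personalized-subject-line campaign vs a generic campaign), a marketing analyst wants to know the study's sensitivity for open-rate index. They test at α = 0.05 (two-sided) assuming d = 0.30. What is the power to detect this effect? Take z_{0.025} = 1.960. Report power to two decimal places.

power ≈ 0.83

For two equal groups, power = Φ(d·√(n/2) − z_{α/2}).
d·√(n/2) = 0.30 × √(189/2) = 0.30 × 9.721 = 2.916.
z_β = 2.916 − 1.960 = 0.956.
Power = Φ(0.956) = 0.831.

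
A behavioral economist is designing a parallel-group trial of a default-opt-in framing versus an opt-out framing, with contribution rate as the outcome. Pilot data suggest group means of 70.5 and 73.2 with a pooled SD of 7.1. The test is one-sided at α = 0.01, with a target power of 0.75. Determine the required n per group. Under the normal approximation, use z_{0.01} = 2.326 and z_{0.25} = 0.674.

Cohen's d = |M₁ − M₂| / SD_pooled = |70.5 − 73.2| / 7.1 = 2.7 / 7.1 = 0.380.
For two independent groups with equal n: n = 2·((z_{α} + z_β) / d)².
z_{α} + z_β = 2.326 + 0.674 = 3.000.
n = 2 × (3.000 / 0.380)² = 2 × 7.895² = 2 × 62.33 = 124.7.
Round up to the next whole participant.

n = 125 per group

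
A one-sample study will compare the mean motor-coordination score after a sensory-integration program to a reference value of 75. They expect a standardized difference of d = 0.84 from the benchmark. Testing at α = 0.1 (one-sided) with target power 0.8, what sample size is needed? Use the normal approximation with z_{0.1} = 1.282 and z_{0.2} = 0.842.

For a one-sample test: n = ((z_{α} + z_β) / d)².
z_{α} + z_β = 1.282 + 0.842 = 2.124.
n = (2.124 / 0.84)² = 2.529² = 6.39.
Round up.

n = 7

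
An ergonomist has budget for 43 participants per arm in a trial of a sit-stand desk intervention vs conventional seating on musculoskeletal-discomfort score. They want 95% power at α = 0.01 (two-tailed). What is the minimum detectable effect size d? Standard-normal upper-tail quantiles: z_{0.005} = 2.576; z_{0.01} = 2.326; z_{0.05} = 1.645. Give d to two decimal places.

d_min ≈ 0.91

For two independent groups of n = 43 each: d_min = (z_{α/2} + z_β)·√(2/n).
z-sum = 2.576 + 1.645 = 4.221.
d_min = 4.221 × √(2/43) = 4.221 × 0.2157 = 0.910.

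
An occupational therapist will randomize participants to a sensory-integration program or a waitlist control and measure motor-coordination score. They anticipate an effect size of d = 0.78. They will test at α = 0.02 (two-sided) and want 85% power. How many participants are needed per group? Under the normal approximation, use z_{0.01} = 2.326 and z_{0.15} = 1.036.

n = 38 per group

For two independent groups with equal n: n = 2·((z_{α/2} + z_β) / d)².
z_{α/2} + z_β = 2.326 + 1.036 = 3.362.
n = 2 × (3.362 / 0.78)² = 2 × 4.310² = 2 × 18.58 = 37.2.
Round up to the next whole participant.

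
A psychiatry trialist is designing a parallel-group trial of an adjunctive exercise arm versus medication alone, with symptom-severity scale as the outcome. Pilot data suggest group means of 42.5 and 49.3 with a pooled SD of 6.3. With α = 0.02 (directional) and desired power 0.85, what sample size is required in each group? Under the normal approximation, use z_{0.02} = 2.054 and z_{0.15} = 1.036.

Cohen's d = |M₁ − M₂| / SD_pooled = |42.5 − 49.3| / 6.3 = 6.8 / 6.3 = 1.079.
For two independent groups with equal n: n = 2·((z_{α} + z_β) / d)².
z_{α} + z_β = 2.054 + 1.036 = 3.090.
n = 2 × (3.090 / 1.079)² = 2 × 2.864² = 2 × 8.20 = 16.4.
Round up to the next whole participant.

n = 17 per group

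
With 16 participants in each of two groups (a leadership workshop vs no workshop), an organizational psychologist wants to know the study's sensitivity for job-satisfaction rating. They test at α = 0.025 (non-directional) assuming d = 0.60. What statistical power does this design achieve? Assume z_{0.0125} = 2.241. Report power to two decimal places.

For two equal groups, power = Φ(d·√(n/2) − z_{α/2}).
d·√(n/2) = 0.60 × √(16/2) = 0.60 × 2.828 = 1.697.
z_β = 1.697 − 2.241 = -0.544.
Power = Φ(-0.544) = 0.293.

power ≈ 0.29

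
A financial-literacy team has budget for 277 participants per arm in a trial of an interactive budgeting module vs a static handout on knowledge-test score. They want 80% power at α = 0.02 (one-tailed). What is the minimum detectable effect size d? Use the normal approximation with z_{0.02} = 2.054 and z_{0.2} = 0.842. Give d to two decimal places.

d_min ≈ 0.25

For two independent groups of n = 277 each: d_min = (z_{α} + z_β)·√(2/n).
z-sum = 2.054 + 0.842 = 2.896.
d_min = 2.896 × √(2/277) = 2.896 × 0.0850 = 0.246.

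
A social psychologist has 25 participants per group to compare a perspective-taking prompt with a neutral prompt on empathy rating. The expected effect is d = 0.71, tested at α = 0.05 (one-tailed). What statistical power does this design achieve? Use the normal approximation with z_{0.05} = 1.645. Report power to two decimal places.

power ≈ 0.81

For two equal groups, power = Φ(d·√(n/2) − z_{α}).
d·√(n/2) = 0.71 × √(25/2) = 0.71 × 3.536 = 2.510.
z_β = 2.510 − 1.645 = 0.865.
Power = Φ(0.865) = 0.807.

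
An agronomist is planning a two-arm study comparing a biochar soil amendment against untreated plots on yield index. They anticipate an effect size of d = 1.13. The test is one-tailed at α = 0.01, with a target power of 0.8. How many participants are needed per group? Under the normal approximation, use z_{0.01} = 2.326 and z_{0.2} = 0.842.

For two independent groups with equal n: n = 2·((z_{α} + z_β) / d)².
z_{α} + z_β = 2.326 + 0.842 = 3.168.
n = 2 × (3.168 / 1.13)² = 2 × 2.804² = 2 × 7.86 = 15.7.
Round up to the next whole participant.

n = 16 per group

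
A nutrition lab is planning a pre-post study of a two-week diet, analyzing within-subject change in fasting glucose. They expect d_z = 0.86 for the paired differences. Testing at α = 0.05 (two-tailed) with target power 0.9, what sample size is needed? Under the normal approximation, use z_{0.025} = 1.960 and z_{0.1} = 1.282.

n = 15 pairs

For a paired (one-sample on differences) test: n = ((z_{α/2} + z_β) / d)².
z_{α/2} + z_β = 1.960 + 1.282 = 3.242.
n = (3.242 / 0.86)² = 3.770² = 14.21.
Round up.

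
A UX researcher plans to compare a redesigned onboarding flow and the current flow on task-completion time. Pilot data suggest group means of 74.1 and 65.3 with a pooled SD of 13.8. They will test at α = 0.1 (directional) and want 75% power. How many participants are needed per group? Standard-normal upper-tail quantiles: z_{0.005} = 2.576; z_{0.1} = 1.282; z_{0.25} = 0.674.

n = 19 per group

Cohen's d = |M₁ − M₂| / SD_pooled = |74.1 − 65.3| / 13.8 = 8.8 / 13.8 = 0.638.
For two independent groups with equal n: n = 2·((z_{α} + z_β) / d)².
z_{α} + z_β = 1.282 + 0.674 = 1.956.
n = 2 × (1.956 / 0.638)² = 2 × 3.066² = 2 × 9.40 = 18.8.
Round up to the next whole participant.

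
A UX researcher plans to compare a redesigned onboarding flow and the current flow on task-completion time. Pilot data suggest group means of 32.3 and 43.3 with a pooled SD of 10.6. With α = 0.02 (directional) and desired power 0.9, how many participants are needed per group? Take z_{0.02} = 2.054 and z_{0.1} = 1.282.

n = 21 per group

Cohen's d = |M₁ − M₂| / SD_pooled = |32.3 − 43.3| / 10.6 = 11.0 / 10.6 = 1.038.
For two independent groups with equal n: n = 2·((z_{α} + z_β) / d)².
z_{α} + z_β = 2.054 + 1.282 = 3.336.
n = 2 × (3.336 / 1.038)² = 2 × 3.214² = 2 × 10.33 = 20.7.
Round up to the next whole participant.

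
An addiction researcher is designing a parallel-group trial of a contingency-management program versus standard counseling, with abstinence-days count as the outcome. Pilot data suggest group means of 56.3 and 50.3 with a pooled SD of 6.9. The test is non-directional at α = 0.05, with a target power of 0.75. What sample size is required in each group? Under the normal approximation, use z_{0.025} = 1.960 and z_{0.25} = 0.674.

n = 19 per group

Cohen's d = |M₁ − M₂| / SD_pooled = |56.3 − 50.3| / 6.9 = 6.0 / 6.9 = 0.870.
For two independent groups with equal n: n = 2·((z_{α/2} + z_β) / d)².
z_{α/2} + z_β = 1.960 + 0.674 = 2.634.
n = 2 × (2.634 / 0.870)² = 2 × 3.028² = 2 × 9.17 = 18.3.
Round up to the next whole participant.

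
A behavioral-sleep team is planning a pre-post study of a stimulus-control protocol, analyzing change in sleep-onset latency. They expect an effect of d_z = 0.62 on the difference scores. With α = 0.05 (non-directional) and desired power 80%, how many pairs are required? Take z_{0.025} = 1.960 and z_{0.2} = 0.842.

n = 21 pairs

For a paired (one-sample on differences) test: n = ((z_{α/2} + z_β) / d)².
z_{α/2} + z_β = 1.960 + 0.842 = 2.802.
n = (2.802 / 0.62)² = 4.519² = 20.42.
Round up.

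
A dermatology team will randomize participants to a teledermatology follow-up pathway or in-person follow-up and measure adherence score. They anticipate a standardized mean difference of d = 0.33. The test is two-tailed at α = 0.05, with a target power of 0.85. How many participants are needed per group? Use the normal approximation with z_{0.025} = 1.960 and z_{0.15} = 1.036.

For two independent groups with equal n: n = 2·((z_{α/2} + z_β) / d)².
z_{α/2} + z_β = 1.960 + 1.036 = 2.996.
n = 2 × (2.996 / 0.33)² = 2 × 9.079² = 2 × 82.42 = 164.8.
Round up to the next whole participant.

n = 165 per group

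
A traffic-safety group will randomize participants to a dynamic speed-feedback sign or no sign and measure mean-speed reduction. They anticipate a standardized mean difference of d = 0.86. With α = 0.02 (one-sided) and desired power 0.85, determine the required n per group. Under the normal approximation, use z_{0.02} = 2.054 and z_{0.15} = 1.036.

For two independent groups with equal n: n = 2·((z_{α} + z_β) / d)².
z_{α} + z_β = 2.054 + 1.036 = 3.090.
n = 2 × (3.090 / 0.86)² = 2 × 3.593² = 2 × 12.91 = 25.8.
Round up to the next whole participant.

n = 26 per group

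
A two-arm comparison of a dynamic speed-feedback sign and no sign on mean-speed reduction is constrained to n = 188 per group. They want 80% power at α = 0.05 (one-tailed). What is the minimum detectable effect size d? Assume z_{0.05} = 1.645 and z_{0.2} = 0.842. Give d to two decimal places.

d_min ≈ 0.26

For two independent groups of n = 188 each: d_min = (z_{α} + z_β)·√(2/n).
z-sum = 1.645 + 0.842 = 2.487.
d_min = 2.487 × √(2/188) = 2.487 × 0.1031 = 0.257.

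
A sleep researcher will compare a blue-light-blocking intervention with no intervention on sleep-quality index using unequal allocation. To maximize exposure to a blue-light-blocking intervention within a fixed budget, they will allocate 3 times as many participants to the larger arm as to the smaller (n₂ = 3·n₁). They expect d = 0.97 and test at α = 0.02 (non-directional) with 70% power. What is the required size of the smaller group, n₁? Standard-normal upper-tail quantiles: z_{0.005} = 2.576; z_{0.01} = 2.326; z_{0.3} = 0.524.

With allocation ratio k = n₂/n₁ = 3, Var(x̄₁−x̄₂) = σ²(1/n₁ + 1/(k·n₁)) = σ²·(k+1)/(k·n₁).
So n₁ = (1 + 1/k)·((z_{α/2} + z_β)/d)² = 1.333 × (2.850/0.97)².
n₁ = 1.333 × 8.63 = 11.5.
Round up: n₁ = 12, giving n₂ = 3 × 12 = 36.

n₁ = 12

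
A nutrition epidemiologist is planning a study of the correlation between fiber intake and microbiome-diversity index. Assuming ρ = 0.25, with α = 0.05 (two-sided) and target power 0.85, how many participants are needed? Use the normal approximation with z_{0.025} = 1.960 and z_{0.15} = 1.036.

Fisher's z: C = ½·ln((1+r)/(1−r)) = ½·ln(1.6667) = 0.2554.
n = ((z_{α/2} + z_β)/C)² + 3.
(1.960 + 1.036) / 0.2554 = 2.996 / 0.2554 = 11.731.
n = 11.731² + 3 = 137.61 + 3 = 140.6.
Round up.

n = 141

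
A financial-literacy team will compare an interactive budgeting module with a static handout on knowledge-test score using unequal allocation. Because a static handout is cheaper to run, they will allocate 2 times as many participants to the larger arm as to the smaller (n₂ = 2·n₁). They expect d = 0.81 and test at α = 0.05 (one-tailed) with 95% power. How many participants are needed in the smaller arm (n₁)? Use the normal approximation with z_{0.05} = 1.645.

With allocation ratio k = n₂/n₁ = 2, Var(x̄₁−x̄₂) = σ²(1/n₁ + 1/(k·n₁)) = σ²·(k+1)/(k·n₁).
So n₁ = (1 + 1/k)·((z_{α} + z_β)/d)² = 1.500 × (3.290/0.81)².
n₁ = 1.500 × 16.50 = 24.7.
Round up: n₁ = 25, giving n₂ = 2 × 25 = 50.

n₁ = 25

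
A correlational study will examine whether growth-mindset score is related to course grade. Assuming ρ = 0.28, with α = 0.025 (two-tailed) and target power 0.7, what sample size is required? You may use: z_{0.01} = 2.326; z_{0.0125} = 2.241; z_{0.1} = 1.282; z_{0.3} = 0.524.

Fisher's z: C = ½·ln((1+r)/(1−r)) = ½·ln(1.7778) = 0.2877.
n = ((z_{α/2} + z_β)/C)² + 3.
(2.241 + 0.524) / 0.2877 = 2.765 / 0.2877 = 9.611.
n = 9.611² + 3 = 92.37 + 3 = 95.4.
Round up.

n = 96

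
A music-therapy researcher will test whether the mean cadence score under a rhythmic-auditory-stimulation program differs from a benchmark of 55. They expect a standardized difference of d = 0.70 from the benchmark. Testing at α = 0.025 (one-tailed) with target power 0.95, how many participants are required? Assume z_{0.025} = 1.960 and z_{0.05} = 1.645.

For a one-sample test: n = ((z_{α} + z_β) / d)².
z_{α} + z_β = 1.960 + 1.645 = 3.605.
n = (3.605 / 0.70)² = 5.150² = 26.52.
Round up.

n = 27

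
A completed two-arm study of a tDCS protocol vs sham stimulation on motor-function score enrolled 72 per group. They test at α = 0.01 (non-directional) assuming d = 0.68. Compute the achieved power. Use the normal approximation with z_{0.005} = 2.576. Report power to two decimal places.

For two equal groups, power = Φ(d·√(n/2) − z_{α/2}).
d·√(n/2) = 0.68 × √(72/2) = 0.68 × 6.000 = 4.080.
z_β = 4.080 − 2.576 = 1.504.
Power = Φ(1.504) = 0.934.

power ≈ 0.93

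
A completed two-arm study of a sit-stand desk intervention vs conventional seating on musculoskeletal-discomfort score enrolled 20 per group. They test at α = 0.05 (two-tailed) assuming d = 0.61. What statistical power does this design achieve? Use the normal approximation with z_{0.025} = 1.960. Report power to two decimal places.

For two equal groups, power = Φ(d·√(n/2) − z_{α/2}).
d·√(n/2) = 0.61 × √(20/2) = 0.61 × 3.162 = 1.929.
z_β = 1.929 − 1.960 = -0.031.
Power = Φ(-0.031) = 0.488.

power ≈ 0.49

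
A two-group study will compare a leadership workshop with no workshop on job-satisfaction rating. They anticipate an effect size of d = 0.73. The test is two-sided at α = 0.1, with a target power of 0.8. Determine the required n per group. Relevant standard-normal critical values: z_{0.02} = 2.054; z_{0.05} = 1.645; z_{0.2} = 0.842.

For two independent groups with equal n: n = 2·((z_{α/2} + z_β) / d)².
z_{α/2} + z_β = 1.645 + 0.842 = 2.487.
n = 2 × (2.487 / 0.73)² = 2 × 3.407² = 2 × 11.61 = 23.2.
Round up to the next whole participant.

n = 24 per group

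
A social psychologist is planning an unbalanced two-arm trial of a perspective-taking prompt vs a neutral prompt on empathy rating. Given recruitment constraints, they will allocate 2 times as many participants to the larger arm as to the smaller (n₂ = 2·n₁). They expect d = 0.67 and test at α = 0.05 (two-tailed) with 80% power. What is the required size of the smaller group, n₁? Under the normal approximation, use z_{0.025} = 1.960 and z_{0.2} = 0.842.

n₁ = 27

With allocation ratio k = n₂/n₁ = 2, Var(x̄₁−x̄₂) = σ²(1/n₁ + 1/(k·n₁)) = σ²·(k+1)/(k·n₁).
So n₁ = (1 + 1/k)·((z_{α/2} + z_β)/d)² = 1.500 × (2.802/0.67)².
n₁ = 1.500 × 17.49 = 26.2.
Round up: n₁ = 27, giving n₂ = 2 × 27 = 54.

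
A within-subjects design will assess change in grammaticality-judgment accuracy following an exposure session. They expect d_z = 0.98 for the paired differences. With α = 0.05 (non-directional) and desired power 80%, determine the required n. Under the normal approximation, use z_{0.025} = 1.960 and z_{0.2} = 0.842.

n = 9 pairs

For a paired (one-sample on differences) test: n = ((z_{α/2} + z_β) / d)².
z_{α/2} + z_β = 1.960 + 0.842 = 2.802.
n = (2.802 / 0.98)² = 2.859² = 8.17.
Round up.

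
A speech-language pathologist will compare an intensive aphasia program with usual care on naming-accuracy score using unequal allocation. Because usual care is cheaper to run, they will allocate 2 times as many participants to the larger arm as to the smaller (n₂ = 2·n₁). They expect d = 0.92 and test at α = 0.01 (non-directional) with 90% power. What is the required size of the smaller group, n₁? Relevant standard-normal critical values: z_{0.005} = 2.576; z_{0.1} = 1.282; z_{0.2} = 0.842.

n₁ = 27

With allocation ratio k = n₂/n₁ = 2, Var(x̄₁−x̄₂) = σ²(1/n₁ + 1/(k·n₁)) = σ²·(k+1)/(k·n₁).
So n₁ = (1 + 1/k)·((z_{α/2} + z_β)/d)² = 1.500 × (3.858/0.92)².
n₁ = 1.500 × 17.59 = 26.4.
Round up: n₁ = 27, giving n₂ = 2 × 27 = 54.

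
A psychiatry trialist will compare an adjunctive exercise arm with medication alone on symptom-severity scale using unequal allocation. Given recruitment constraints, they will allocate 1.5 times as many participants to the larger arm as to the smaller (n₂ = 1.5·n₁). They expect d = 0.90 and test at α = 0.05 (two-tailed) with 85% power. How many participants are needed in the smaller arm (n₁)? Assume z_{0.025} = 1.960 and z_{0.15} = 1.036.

n₁ = 19

With allocation ratio k = n₂/n₁ = 1.5, Var(x̄₁−x̄₂) = σ²(1/n₁ + 1/(k·n₁)) = σ²·(k+1)/(k·n₁).
So n₁ = (1 + 1/k)·((z_{α/2} + z_β)/d)² = 1.667 × (2.996/0.90)².
n₁ = 1.667 × 11.08 = 18.5.
Round up: n₁ = 19, giving n₂ = ⌈1.5 × 19⌉ = ⌈28.5⌉ = 29.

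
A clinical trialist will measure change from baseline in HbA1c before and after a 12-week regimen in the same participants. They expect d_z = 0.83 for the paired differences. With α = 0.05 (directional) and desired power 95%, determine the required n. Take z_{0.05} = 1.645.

n = 16 pairs

For a paired (one-sample on differences) test: n = ((z_{α} + z_β) / d)².
z_{α} + z_β = 1.645 + 1.645 = 3.290.
n = (3.290 / 0.83)² = 3.964² = 15.71.
Round up.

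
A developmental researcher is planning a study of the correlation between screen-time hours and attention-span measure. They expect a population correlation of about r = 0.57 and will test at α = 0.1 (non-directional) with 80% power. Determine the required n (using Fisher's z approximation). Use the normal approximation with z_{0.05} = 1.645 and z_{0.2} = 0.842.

Fisher's z: C = ½·ln((1+r)/(1−r)) = ½·ln(3.6512) = 0.6475.
n = ((z_{α/2} + z_β)/C)² + 3.
(1.645 + 0.842) / 0.6475 = 2.487 / 0.6475 = 3.841.
n = 3.841² + 3 = 14.75 + 3 = 17.8.
Round up.

n = 18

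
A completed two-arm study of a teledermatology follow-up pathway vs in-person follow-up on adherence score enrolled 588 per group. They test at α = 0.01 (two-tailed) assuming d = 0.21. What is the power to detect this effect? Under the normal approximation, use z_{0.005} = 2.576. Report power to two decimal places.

power ≈ 0.85

For two equal groups, power = Φ(d·√(n/2) − z_{α/2}).
d·√(n/2) = 0.21 × √(588/2) = 0.21 × 17.146 = 3.601.
z_β = 3.601 − 2.576 = 1.025.
Power = Φ(1.025) = 0.847.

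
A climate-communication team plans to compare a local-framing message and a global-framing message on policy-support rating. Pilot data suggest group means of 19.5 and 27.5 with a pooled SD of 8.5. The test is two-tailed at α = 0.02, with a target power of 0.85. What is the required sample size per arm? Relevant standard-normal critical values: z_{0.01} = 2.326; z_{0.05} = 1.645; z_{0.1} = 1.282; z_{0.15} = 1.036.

n = 26 per group

Cohen's d = |M₁ − M₂| / SD_pooled = |19.5 − 27.5| / 8.5 = 8.0 / 8.5 = 0.941.
For two independent groups with equal n: n = 2·((z_{α/2} + z_β) / d)².
z_{α/2} + z_β = 2.326 + 1.036 = 3.362.
n = 2 × (3.362 / 0.941)² = 2 × 3.573² = 2 × 12.76 = 25.5.
Round up to the next whole participant.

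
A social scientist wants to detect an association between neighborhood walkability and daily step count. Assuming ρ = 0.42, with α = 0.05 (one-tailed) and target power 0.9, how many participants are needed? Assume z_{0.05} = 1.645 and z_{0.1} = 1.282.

Fisher's z: C = ½·ln((1+r)/(1−r)) = ½·ln(2.4483) = 0.4477.
n = ((z_{α} + z_β)/C)² + 3.
(1.645 + 1.282) / 0.4477 = 2.927 / 0.4477 = 6.538.
n = 6.538² + 3 = 42.74 + 3 = 45.7.
Round up.

n = 46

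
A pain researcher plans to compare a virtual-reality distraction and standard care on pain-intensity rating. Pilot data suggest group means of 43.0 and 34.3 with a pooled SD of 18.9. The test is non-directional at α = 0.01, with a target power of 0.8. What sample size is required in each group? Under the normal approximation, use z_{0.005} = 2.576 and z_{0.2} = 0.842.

Cohen's d = |M₁ − M₂| / SD_pooled = |43.0 − 34.3| / 18.9 = 8.7 / 18.9 = 0.460.
For two independent groups with equal n: n = 2·((z_{α/2} + z_β) / d)².
z_{α/2} + z_β = 2.576 + 0.842 = 3.418.
n = 2 × (3.418 / 0.460)² = 2 × 7.430² = 2 × 55.21 = 110.4.
Round up to the next whole participant.

n = 111 per group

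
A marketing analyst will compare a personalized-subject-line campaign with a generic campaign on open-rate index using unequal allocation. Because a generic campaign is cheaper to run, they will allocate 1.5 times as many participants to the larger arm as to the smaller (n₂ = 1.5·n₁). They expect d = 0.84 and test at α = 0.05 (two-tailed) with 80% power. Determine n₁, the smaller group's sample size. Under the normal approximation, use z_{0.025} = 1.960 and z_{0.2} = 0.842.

n₁ = 19

With allocation ratio k = n₂/n₁ = 1.5, Var(x̄₁−x̄₂) = σ²(1/n₁ + 1/(k·n₁)) = σ²·(k+1)/(k·n₁).
So n₁ = (1 + 1/k)·((z_{α/2} + z_β)/d)² = 1.667 × (2.802/0.84)².
n₁ = 1.667 × 11.13 = 18.5.
Round up: n₁ = 19, giving n₂ = ⌈1.5 × 19⌉ = ⌈28.5⌉ = 29.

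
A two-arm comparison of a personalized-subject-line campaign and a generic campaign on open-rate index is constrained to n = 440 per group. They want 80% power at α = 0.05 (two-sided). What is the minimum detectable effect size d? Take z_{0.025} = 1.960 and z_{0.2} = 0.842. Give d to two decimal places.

d_min ≈ 0.19

For two independent groups of n = 440 each: d_min = (z_{α/2} + z_β)·√(2/n).
z-sum = 1.960 + 0.842 = 2.802.
d_min = 2.802 × √(2/440) = 2.802 × 0.0674 = 0.189.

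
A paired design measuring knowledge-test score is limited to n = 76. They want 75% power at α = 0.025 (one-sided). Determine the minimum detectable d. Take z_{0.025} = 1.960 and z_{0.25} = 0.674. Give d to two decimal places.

d_min ≈ 0.30

For a single sample (or paired design) of n = 76: d_min = (z_{α} + z_β)/√n.
z-sum = 1.960 + 0.674 = 2.634.
d_min = 2.634 / √76 = 2.634 / 8.718 = 0.302.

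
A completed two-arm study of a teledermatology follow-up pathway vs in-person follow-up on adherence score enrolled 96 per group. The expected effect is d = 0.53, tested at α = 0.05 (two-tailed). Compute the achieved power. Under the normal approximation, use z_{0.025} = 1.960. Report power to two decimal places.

power ≈ 0.96

For two equal groups, power = Φ(d·√(n/2) − z_{α/2}).
d·√(n/2) = 0.53 × √(96/2) = 0.53 × 6.928 = 3.672.
z_β = 3.672 − 1.960 = 1.712.
Power = Φ(1.712) = 0.957.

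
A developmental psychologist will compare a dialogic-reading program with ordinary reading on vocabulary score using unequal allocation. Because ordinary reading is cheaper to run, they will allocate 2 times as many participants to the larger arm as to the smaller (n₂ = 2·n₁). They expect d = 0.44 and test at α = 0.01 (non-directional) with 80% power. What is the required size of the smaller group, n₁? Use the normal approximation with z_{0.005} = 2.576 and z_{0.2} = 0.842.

n₁ = 91

With allocation ratio k = n₂/n₁ = 2, Var(x̄₁−x̄₂) = σ²(1/n₁ + 1/(k·n₁)) = σ²·(k+1)/(k·n₁).
So n₁ = (1 + 1/k)·((z_{α/2} + z_β)/d)² = 1.500 × (3.418/0.44)².
n₁ = 1.500 × 60.34 = 90.5.
Round up: n₁ = 91, giving n₂ = 2 × 91 = 182.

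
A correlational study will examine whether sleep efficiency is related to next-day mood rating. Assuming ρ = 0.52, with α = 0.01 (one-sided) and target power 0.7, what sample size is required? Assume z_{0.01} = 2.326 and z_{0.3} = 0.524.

n = 28

Fisher's z: C = ½·ln((1+r)/(1−r)) = ½·ln(3.1667) = 0.5763.
n = ((z_{α} + z_β)/C)² + 3.
(2.326 + 0.524) / 0.5763 = 2.850 / 0.5763 = 4.945.
n = 4.945² + 3 = 24.46 + 3 = 27.5.
Round up.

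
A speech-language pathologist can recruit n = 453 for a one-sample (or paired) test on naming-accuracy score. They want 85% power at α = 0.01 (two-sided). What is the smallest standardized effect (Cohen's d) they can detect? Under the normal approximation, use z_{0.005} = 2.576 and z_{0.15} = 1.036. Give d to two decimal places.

For a single sample (or paired design) of n = 453: d_min = (z_{α/2} + z_β)/√n.
z-sum = 2.576 + 1.036 = 3.612.
d_min = 3.612 / √453 = 3.612 / 21.284 = 0.170.

d_min ≈ 0.17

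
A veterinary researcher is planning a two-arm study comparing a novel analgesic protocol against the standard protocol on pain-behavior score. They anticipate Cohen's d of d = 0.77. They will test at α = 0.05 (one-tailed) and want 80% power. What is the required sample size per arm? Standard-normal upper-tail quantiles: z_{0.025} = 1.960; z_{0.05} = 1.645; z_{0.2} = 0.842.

For two independent groups with equal n: n = 2·((z_{α} + z_β) / d)².
z_{α} + z_β = 1.645 + 0.842 = 2.487.
n = 2 × (2.487 / 0.77)² = 2 × 3.230² = 2 × 10.43 = 20.9.
Round up to the next whole participant.

n = 21 per group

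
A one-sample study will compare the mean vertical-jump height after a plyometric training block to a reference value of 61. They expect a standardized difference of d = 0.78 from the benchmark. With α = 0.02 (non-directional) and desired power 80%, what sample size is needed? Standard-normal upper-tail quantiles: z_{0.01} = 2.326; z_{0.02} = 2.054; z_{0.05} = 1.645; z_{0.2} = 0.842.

For a one-sample test: n = ((z_{α/2} + z_β) / d)².
z_{α/2} + z_β = 2.326 + 0.842 = 3.168.
n = (3.168 / 0.78)² = 4.062² = 16.50.
Round up.

n = 17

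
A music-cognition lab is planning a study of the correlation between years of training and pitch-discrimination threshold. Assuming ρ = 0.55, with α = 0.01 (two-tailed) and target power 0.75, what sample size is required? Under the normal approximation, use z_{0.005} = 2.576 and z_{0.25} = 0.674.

n = 31

Fisher's z: C = ½·ln((1+r)/(1−r)) = ½·ln(3.4444) = 0.6184.
n = ((z_{α/2} + z_β)/C)² + 3.
(2.576 + 0.674) / 0.6184 = 3.250 / 0.6184 = 5.255.
n = 5.255² + 3 = 27.62 + 3 = 30.6.
Round up.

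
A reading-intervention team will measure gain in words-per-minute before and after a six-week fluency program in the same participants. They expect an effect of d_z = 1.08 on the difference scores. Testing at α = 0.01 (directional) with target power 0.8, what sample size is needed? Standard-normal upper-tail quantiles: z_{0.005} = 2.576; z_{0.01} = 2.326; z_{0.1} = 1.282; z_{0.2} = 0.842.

For a paired (one-sample on differences) test: n = ((z_{α} + z_β) / d)².
z_{α} + z_β = 2.326 + 0.842 = 3.168.
n = (3.168 / 1.08)² = 2.933² = 8.60.
Round up.

n = 9 pairs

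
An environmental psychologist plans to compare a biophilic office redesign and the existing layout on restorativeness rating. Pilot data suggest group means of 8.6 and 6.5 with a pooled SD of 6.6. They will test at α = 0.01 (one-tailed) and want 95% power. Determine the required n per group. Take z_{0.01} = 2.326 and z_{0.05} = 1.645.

n = 312 per group

Cohen's d = |M₁ − M₂| / SD_pooled = |8.6 − 6.5| / 6.6 = 2.1 / 6.6 = 0.318.
For two independent groups with equal n: n = 2·((z_{α} + z_β) / d)².
z_{α} + z_β = 2.326 + 1.645 = 3.971.
n = 2 × (3.971 / 0.318)² = 2 × 12.487² = 2 × 155.94 = 311.9.
Round up to the next whole participant.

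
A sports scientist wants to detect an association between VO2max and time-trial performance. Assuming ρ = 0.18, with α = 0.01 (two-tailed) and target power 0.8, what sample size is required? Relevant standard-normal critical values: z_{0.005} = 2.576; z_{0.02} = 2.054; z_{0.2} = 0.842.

n = 356

Fisher's z: C = ½·ln((1+r)/(1−r)) = ½·ln(1.4390) = 0.1820.
n = ((z_{α/2} + z_β)/C)² + 3.
(2.576 + 0.842) / 0.1820 = 3.418 / 0.1820 = 18.780.
n = 18.780² + 3 = 352.70 + 3 = 355.7.
Round up.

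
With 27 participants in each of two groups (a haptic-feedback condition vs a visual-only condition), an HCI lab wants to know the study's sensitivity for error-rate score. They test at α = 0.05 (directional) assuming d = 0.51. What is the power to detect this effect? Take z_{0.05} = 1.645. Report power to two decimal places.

For two equal groups, power = Φ(d·√(n/2) − z_{α}).
d·√(n/2) = 0.51 × √(27/2) = 0.51 × 3.674 = 1.874.
z_β = 1.874 − 1.645 = 0.229.
Power = Φ(0.229) = 0.591.

power ≈ 0.59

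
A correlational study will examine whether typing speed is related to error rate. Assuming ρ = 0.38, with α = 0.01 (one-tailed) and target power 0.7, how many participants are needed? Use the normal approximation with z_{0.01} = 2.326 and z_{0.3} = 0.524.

Fisher's z: C = ½·ln((1+r)/(1−r)) = ½·ln(2.2258) = 0.4001.
n = ((z_{α} + z_β)/C)² + 3.
(2.326 + 0.524) / 0.4001 = 2.850 / 0.4001 = 7.123.
n = 7.123² + 3 = 50.74 + 3 = 53.7.
Round up.

n = 54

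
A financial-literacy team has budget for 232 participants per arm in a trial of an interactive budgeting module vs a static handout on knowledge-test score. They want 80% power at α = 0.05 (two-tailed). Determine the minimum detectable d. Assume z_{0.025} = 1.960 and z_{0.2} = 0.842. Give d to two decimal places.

d_min ≈ 0.26

For two independent groups of n = 232 each: d_min = (z_{α/2} + z_β)·√(2/n).
z-sum = 1.960 + 0.842 = 2.802.
d_min = 2.802 × √(2/232) = 2.802 × 0.0928 = 0.260.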